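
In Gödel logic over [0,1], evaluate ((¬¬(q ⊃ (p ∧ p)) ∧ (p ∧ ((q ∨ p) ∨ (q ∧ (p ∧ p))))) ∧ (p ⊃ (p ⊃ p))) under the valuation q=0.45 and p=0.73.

0.73

(p ∧ p) = min(0.73, 0.73) = 0.73
(q ⊃ (p ∧ p)): 0.45 ≤ 0.73, so result = 1
¬(q ⊃ (p ∧ p)): Gödel ¬ of 1 = 0 (operand ≠ 0)
¬¬(q ⊃ (p ∧ p)): Gödel ¬ of 0 = 1 (operand is 0)
(q ∨ p) = max(0.45, 0.73) = 0.73
(p ∧ p) = min(0.73, 0.73) = 0.73
(q ∧ (p ∧ p)) = min(0.45, 0.73) = 0.45
((q ∨ p) ∨ (q ∧ (p ∧ p))) = max(0.73, 0.45) = 0.73
(p ∧ ((q ∨ p) ∨ (q ∧ (p ∧ p)))) = min(0.73, 0.73) = 0.73
(¬¬(q ⊃ (p ∧ p)) ∧ (p ∧ ((q ∨ p) ∨ (q ∧ (p ∧ p))))) = min(1, 0.73) = 0.73
(p ⊃ p): 0.73 ≤ 0.73, so result = 1
(p ⊃ (p ⊃ p)): 0.73 ≤ 1, so result = 1
((¬¬(q ⊃ (p ∧ p)) ∧ (p ∧ ((q ∨ p) ∨ (q ∧ (p ∧ p))))) ∧ (p ⊃ (p ⊃ p))) = min(0.73, 1) = 0.73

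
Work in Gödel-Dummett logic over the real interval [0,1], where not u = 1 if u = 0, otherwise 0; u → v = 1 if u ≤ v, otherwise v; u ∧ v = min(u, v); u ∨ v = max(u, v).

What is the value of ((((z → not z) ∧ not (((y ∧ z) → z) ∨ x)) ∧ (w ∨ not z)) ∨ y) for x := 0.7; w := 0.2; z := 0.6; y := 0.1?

not z: Gödel ¬ of 0.6 = 0 (operand ≠ 0)
(z → not z): 0.6 > 0, so result = 0
(y ∧ z) = min(0.1, 0.6) = 0.1
((y ∧ z) → z): 0.1 ≤ 0.6, so result = 1
(((y ∧ z) → z) ∨ x) = max(1, 0.7) = 1
not (((y ∧ z) → z) ∨ x): Gödel ¬ of 1 = 0 (operand ≠ 0)
((z → not z) ∧ not (((y ∧ z) → z) ∨ x)) = min(0, 0) = 0
not z: Gödel ¬ of 0.6 = 0 (operand ≠ 0)
(w ∨ not z) = max(0.2, 0) = 0.2
(((z → not z) ∧ not (((y ∧ z) → z) ∨ x)) ∧ (w ∨ not z)) = min(0, 0.2) = 0
((((z → not z) ∧ not (((y ∧ z) → z) ∨ x)) ∧ (w ∨ not z)) ∨ y) = max(0, 0.1) = 0.1

0.10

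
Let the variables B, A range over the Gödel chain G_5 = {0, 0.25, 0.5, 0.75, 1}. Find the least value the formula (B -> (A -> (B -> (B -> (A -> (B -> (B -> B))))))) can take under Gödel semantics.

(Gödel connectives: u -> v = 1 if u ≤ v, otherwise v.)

Every assignment gives 1. For instance at B = 0, A = 0:
  (B -> B): 0 ≤ 0, so result = 1
  (B -> (B -> B)): 0 ≤ 1, so result = 1
  (A -> (B -> (B -> B))): 0 ≤ 1, so result = 1
  (B -> (A -> (B -> (B -> B)))): 0 ≤ 1, so result = 1
  (B -> (B -> (A -> (B -> (B -> B))))): 0 ≤ 1, so result = 1
  (A -> (B -> (B -> (A -> (B -> (B -> B)))))): 0 ≤ 1, so result = 1
  (B -> (A -> (B -> (B -> (A -> (B -> (B -> B))))))): 0 ≤ 1, so result = 1
All 25 assignments give value 1 — the formula is a G_5-tautology.

1.00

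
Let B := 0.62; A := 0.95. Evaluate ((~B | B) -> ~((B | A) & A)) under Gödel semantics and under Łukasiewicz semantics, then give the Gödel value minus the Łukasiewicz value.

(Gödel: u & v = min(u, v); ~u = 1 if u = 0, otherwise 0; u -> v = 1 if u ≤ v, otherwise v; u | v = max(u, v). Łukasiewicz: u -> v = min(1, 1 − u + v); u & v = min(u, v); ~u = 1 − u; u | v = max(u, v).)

Gödel evaluation:
  ~B: Gödel ¬ of 0.62 = 0 (operand ≠ 0)
  (~B | B) = max(0, 0.62) = 0.62
  (B | A) = max(0.62, 0.95) = 0.95
  ((B | A) & A) = min(0.95, 0.95) = 0.95
  ~((B | A) & A): Gödel ¬ of 0.95 = 0 (operand ≠ 0)
  ((~B | B) -> ~((B | A) & A)): 0.62 > 0, so result = 0
  Gödel value = 0
Łukasiewicz evaluation:
  ~B: Łukasiewicz ¬ gives 1 − 0.62 = 0.38
  (~B | B) = max(0.38, 0.62) = 0.62
  (B | A) = max(0.62, 0.95) = 0.95
  ((B | A) & A) = min(0.95, 0.95) = 0.95
  ~((B | A) & A): Łukasiewicz ¬ gives 1 − 0.95 = 0.05
  ((~B | B) -> ~((B | A) & A)): min(1, 1 − 0.62 + 0.05) = 0.43
  Łukasiewicz value = 0.43
Difference: 0 − 0.43 = -0.43

-0.43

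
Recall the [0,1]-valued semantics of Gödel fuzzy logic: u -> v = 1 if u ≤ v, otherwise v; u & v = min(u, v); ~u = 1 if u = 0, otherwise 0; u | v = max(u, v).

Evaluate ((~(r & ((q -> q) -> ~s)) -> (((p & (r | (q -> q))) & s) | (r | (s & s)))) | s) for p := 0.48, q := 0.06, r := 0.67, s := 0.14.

0.67

(q -> q): 0.06 ≤ 0.06, so result = 1
~s: Gödel ¬ of 0.14 = 0 (operand ≠ 0)
((q -> q) -> ~s): 1 > 0, so result = 0
(r & ((q -> q) -> ~s)) = min(0.67, 0) = 0
~(r & ((q -> q) -> ~s)): Gödel ¬ of 0 = 1 (operand is 0)
(q -> q): 0.06 ≤ 0.06, so result = 1
(r | (q -> q)) = max(0.67, 1) = 1
(p & (r | (q -> q))) = min(0.48, 1) = 0.48
((p & (r | (q -> q))) & s) = min(0.48, 0.14) = 0.14
(s & s) = min(0.14, 0.14) = 0.14
(r | (s & s)) = max(0.67, 0.14) = 0.67
(((p & (r | (q -> q))) & s) | (r | (s & s))) = max(0.14, 0.67) = 0.67
(~(r & ((q -> q) -> ~s)) -> (((p & (r | (q -> q))) & s) | (r | (s & s)))): 1 > 0.67, so result = 0.67
((~(r & ((q -> q) -> ~s)) -> (((p & (r | (q -> q))) & s) | (r | (s & s)))) | s) = max(0.67, 0.14) = 0.67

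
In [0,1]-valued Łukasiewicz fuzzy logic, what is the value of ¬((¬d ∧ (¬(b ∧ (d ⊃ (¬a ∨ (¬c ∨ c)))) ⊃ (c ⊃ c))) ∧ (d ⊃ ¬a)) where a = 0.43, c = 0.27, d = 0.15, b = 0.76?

¬d: Łukasiewicz ¬ gives 1 − 0.15 = 0.85
¬a: Łukasiewicz ¬ gives 1 − 0.43 = 0.57
¬c: Łukasiewicz ¬ gives 1 − 0.27 = 0.73
(¬c ∨ c) = max(0.73, 0.27) = 0.73
(¬a ∨ (¬c ∨ c)) = max(0.57, 0.73) = 0.73
(d ⊃ (¬a ∨ (¬c ∨ c))): min(1, 1 − 0.15 + 0.73) = 1
(b ∧ (d ⊃ (¬a ∨ (¬c ∨ c)))) = min(0.76, 1) = 0.76
¬(b ∧ (d ⊃ (¬a ∨ (¬c ∨ c)))): Łukasiewicz ¬ gives 1 − 0.76 = 0.24
(c ⊃ c): min(1, 1 − 0.27 + 0.27) = 1
(¬(b ∧ (d ⊃ (¬a ∨ (¬c ∨ c)))) ⊃ (c ⊃ c)): min(1, 1 − 0.24 + 1) = 1
(¬d ∧ (¬(b ∧ (d ⊃ (¬a ∨ (¬c ∨ c)))) ⊃ (c ⊃ c))) = min(0.85, 1) = 0.85
¬a: Łukasiewicz ¬ gives 1 − 0.43 = 0.57
(d ⊃ ¬a): min(1, 1 − 0.15 + 0.57) = 1
((¬d ∧ (¬(b ∧ (d ⊃ (¬a ∨ (¬c ∨ c)))) ⊃ (c ⊃ c))) ∧ (d ⊃ ¬a)) = min(0.85, 1) = 0.85
¬((¬d ∧ (¬(b ∧ (d ⊃ (¬a ∨ (¬c ∨ c)))) ⊃ (c ⊃ c))) ∧ (d ⊃ ¬a)): Łukasiewicz ¬ gives 1 − 0.85 = 0.15

0.15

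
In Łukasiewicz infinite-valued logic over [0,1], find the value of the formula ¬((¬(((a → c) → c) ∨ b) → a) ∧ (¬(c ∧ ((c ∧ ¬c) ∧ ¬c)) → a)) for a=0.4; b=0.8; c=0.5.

0.10

(a → c): min(1, 1 − 0.4 + 0.5) = 1
((a → c) → c): min(1, 1 − 1 + 0.5) = 0.5
(((a → c) → c) ∨ b) = max(0.5, 0.8) = 0.8
¬(((a → c) → c) ∨ b): Łukasiewicz ¬ gives 1 − 0.8 = 0.2
(¬(((a → c) → c) ∨ b) → a): min(1, 1 − 0.2 + 0.4) = 1
¬c: Łukasiewicz ¬ gives 1 − 0.5 = 0.5
(c ∧ ¬c) = min(0.5, 0.5) = 0.5
¬c: Łukasiewicz ¬ gives 1 − 0.5 = 0.5
((c ∧ ¬c) ∧ ¬c) = min(0.5, 0.5) = 0.5
(c ∧ ((c ∧ ¬c) ∧ ¬c)) = min(0.5, 0.5) = 0.5
¬(c ∧ ((c ∧ ¬c) ∧ ¬c)): Łukasiewicz ¬ gives 1 − 0.5 = 0.5
(¬(c ∧ ((c ∧ ¬c) ∧ ¬c)) → a): min(1, 1 − 0.5 + 0.4) = 0.9
((¬(((a → c) → c) ∨ b) → a) ∧ (¬(c ∧ ((c ∧ ¬c) ∧ ¬c)) → a)) = min(1, 0.9) = 0.9
¬((¬(((a → c) → c) ∨ b) → a) ∧ (¬(c ∧ ((c ∧ ¬c) ∧ ¬c)) → a)): Łukasiewicz ¬ gives 1 − 0.9 = 0.1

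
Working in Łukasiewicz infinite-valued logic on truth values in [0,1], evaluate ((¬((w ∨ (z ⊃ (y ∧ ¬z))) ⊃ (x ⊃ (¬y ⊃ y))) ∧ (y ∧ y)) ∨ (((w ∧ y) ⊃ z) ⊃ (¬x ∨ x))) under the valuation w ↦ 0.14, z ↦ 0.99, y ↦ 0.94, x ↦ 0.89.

0.89

¬z: Łukasiewicz ¬ gives 1 − 0.99 = 0.01
(y ∧ ¬z) = min(0.94, 0.01) = 0.01
(z ⊃ (y ∧ ¬z)): min(1, 1 − 0.99 + 0.01) = 0.02
(w ∨ (z ⊃ (y ∧ ¬z))) = max(0.14, 0.02) = 0.14
¬y: Łukasiewicz ¬ gives 1 − 0.94 = 0.06
(¬y ⊃ y): min(1, 1 − 0.06 + 0.94) = 1
(x ⊃ (¬y ⊃ y)): min(1, 1 − 0.89 + 1) = 1
((w ∨ (z ⊃ (y ∧ ¬z))) ⊃ (x ⊃ (¬y ⊃ y))): min(1, 1 − 0.14 + 1) = 1
¬((w ∨ (z ⊃ (y ∧ ¬z))) ⊃ (x ⊃ (¬y ⊃ y))): Łukasiewicz ¬ gives 1 − 1 = 0
(y ∧ y) = min(0.94, 0.94) = 0.94
(¬((w ∨ (z ⊃ (y ∧ ¬z))) ⊃ (x ⊃ (¬y ⊃ y))) ∧ (y ∧ y)) = min(0, 0.94) = 0
(w ∧ y) = min(0.14, 0.94) = 0.14
((w ∧ y) ⊃ z): min(1, 1 − 0.14 + 0.99) = 1
¬x: Łukasiewicz ¬ gives 1 − 0.89 = 0.11
(¬x ∨ x) = max(0.11, 0.89) = 0.89
(((w ∧ y) ⊃ z) ⊃ (¬x ∨ x)): min(1, 1 − 1 + 0.89) = 0.89
((¬((w ∨ (z ⊃ (y ∧ ¬z))) ⊃ (x ⊃ (¬y ⊃ y))) ∧ (y ∧ y)) ∨ (((w ∧ y) ⊃ z) ⊃ (¬x ∨ x))) = max(0, 0.89) = 0.89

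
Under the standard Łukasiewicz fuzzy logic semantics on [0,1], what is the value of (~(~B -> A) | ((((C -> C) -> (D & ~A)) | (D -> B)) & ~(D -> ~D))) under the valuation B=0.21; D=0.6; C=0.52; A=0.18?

~B: Łukasiewicz ¬ gives 1 − 0.21 = 0.79
(~B -> A): min(1, 1 − 0.79 + 0.18) = 0.39
~(~B -> A): Łukasiewicz ¬ gives 1 − 0.39 = 0.61
(C -> C): min(1, 1 − 0.52 + 0.52) = 1
~A: Łukasiewicz ¬ gives 1 − 0.18 = 0.82
(D & ~A) = min(0.6, 0.82) = 0.6
((C -> C) -> (D & ~A)): min(1, 1 − 1 + 0.6) = 0.6
(D -> B): min(1, 1 − 0.6 + 0.21) = 0.61
(((C -> C) -> (D & ~A)) | (D -> B)) = max(0.6, 0.61) = 0.61
~D: Łukasiewicz ¬ gives 1 − 0.6 = 0.4
(D -> ~D): min(1, 1 − 0.6 + 0.4) = 0.8
~(D -> ~D): Łukasiewicz ¬ gives 1 − 0.8 = 0.2
((((C -> C) -> (D & ~A)) | (D -> B)) & ~(D -> ~D)) = min(0.61, 0.2) = 0.2
(~(~B -> A) | ((((C -> C) -> (D & ~A)) | (D -> B)) & ~(D -> ~D))) = max(0.61, 0.2) = 0.61

0.61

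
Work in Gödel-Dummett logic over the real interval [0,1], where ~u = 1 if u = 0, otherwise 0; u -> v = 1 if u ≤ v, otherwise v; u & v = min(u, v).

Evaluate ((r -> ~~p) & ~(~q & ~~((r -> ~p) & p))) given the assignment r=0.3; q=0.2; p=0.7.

1.00

~p: Gödel ¬ of 0.7 = 0 (operand ≠ 0)
~~p: Gödel ¬ of 0 = 1 (operand is 0)
(r -> ~~p): 0.3 ≤ 1, so result = 1
~q: Gödel ¬ of 0.2 = 0 (operand ≠ 0)
~p: Gödel ¬ of 0.7 = 0 (operand ≠ 0)
(r -> ~p): 0.3 > 0, so result = 0
((r -> ~p) & p) = min(0, 0.7) = 0
~((r -> ~p) & p): Gödel ¬ of 0 = 1 (operand is 0)
~~((r -> ~p) & p): Gödel ¬ of 1 = 0 (operand ≠ 0)
(~q & ~~((r -> ~p) & p)) = min(0, 0) = 0
~(~q & ~~((r -> ~p) & p)): Gödel ¬ of 0 = 1 (operand is 0)
((r -> ~~p) & ~(~q & ~~((r -> ~p) & p))) = min(1, 1) = 1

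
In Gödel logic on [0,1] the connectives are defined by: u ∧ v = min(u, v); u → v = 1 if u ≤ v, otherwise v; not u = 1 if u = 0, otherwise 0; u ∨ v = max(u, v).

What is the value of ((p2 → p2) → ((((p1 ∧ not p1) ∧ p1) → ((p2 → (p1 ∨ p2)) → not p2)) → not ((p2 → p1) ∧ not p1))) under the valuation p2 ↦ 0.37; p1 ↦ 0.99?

1.00

(p2 → p2): 0.37 ≤ 0.37, so result = 1
not p1: Gödel ¬ of 0.99 = 0 (operand ≠ 0)
(p1 ∧ not p1) = min(0.99, 0) = 0
((p1 ∧ not p1) ∧ p1) = min(0, 0.99) = 0
(p1 ∨ p2) = max(0.99, 0.37) = 0.99
(p2 → (p1 ∨ p2)): 0.37 ≤ 0.99, so result = 1
not p2: Gödel ¬ of 0.37 = 0 (operand ≠ 0)
((p2 → (p1 ∨ p2)) → not p2): 1 > 0, so result = 0
(((p1 ∧ not p1) ∧ p1) → ((p2 → (p1 ∨ p2)) → not p2)): 0 ≤ 0, so result = 1
(p2 → p1): 0.37 ≤ 0.99, so result = 1
not p1: Gödel ¬ of 0.99 = 0 (operand ≠ 0)
((p2 → p1) ∧ not p1) = min(1, 0) = 0
not ((p2 → p1) ∧ not p1): Gödel ¬ of 0 = 1 (operand is 0)
((((p1 ∧ not p1) ∧ p1) → ((p2 → (p1 ∨ p2)) → not p2)) → not ((p2 → p1) ∧ not p1)): 1 ≤ 1, so result = 1
((p2 → p2) → ((((p1 ∧ not p1) ∧ p1) → ((p2 → (p1 ∨ p2)) → not p2)) → not ((p2 → p1) ∧ not p1))): 1 ≤ 1, so result = 1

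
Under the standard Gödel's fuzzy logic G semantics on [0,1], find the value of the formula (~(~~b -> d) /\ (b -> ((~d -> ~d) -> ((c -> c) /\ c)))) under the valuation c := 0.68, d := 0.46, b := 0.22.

0.00

~b: Gödel ¬ of 0.22 = 0 (operand ≠ 0)
~~b: Gödel ¬ of 0 = 1 (operand is 0)
(~~b -> d): 1 > 0.46, so result = 0.46
~(~~b -> d): Gödel ¬ of 0.46 = 0 (operand ≠ 0)
~d: Gödel ¬ of 0.46 = 0 (operand ≠ 0)
~d: Gödel ¬ of 0.46 = 0 (operand ≠ 0)
(~d -> ~d): 0 ≤ 0, so result = 1
(c -> c): 0.68 ≤ 0.68, so result = 1
((c -> c) /\ c) = min(1, 0.68) = 0.68
((~d -> ~d) -> ((c -> c) /\ c)): 1 > 0.68, so result = 0.68
(b -> ((~d -> ~d) -> ((c -> c) /\ c))): 0.22 ≤ 0.68, so result = 1
(~(~~b -> d) /\ (b -> ((~d -> ~d) -> ((c -> c) /\ c)))) = min(0, 1) = 0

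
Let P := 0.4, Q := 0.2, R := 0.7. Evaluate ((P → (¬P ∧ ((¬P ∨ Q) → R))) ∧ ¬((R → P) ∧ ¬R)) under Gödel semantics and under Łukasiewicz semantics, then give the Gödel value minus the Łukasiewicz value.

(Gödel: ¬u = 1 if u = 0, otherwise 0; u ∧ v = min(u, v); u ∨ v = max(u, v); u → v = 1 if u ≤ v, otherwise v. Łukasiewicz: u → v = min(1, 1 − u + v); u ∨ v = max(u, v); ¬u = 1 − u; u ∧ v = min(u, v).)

-0.70

Gödel evaluation:
  ¬P: Gödel ¬ of 0.4 = 0 (operand ≠ 0)
  ¬P: Gödel ¬ of 0.4 = 0 (operand ≠ 0)
  (¬P ∨ Q) = max(0, 0.2) = 0.2
  ((¬P ∨ Q) → R): 0.2 ≤ 0.7, so result = 1
  (¬P ∧ ((¬P ∨ Q) → R)) = min(0, 1) = 0
  (P → (¬P ∧ ((¬P ∨ Q) → R))): 0.4 > 0, so result = 0
  (R → P): 0.7 > 0.4, so result = 0.4
  ¬R: Gödel ¬ of 0.7 = 0 (operand ≠ 0)
  ((R → P) ∧ ¬R) = min(0.4, 0) = 0
  ¬((R → P) ∧ ¬R): Gödel ¬ of 0 = 1 (operand is 0)
  ((P → (¬P ∧ ((¬P ∨ Q) → R))) ∧ ¬((R → P) ∧ ¬R)) = min(0, 1) = 0
  Gödel value = 0
Łukasiewicz evaluation:
  ¬P: Łukasiewicz ¬ gives 1 − 0.4 = 0.6
  ¬P: Łukasiewicz ¬ gives 1 − 0.4 = 0.6
  (¬P ∨ Q) = max(0.6, 0.2) = 0.6
  ((¬P ∨ Q) → R): min(1, 1 − 0.6 + 0.7) = 1
  (¬P ∧ ((¬P ∨ Q) → R)) = min(0.6, 1) = 0.6
  (P → (¬P ∧ ((¬P ∨ Q) → R))): min(1, 1 − 0.4 + 0.6) = 1
  (R → P): min(1, 1 − 0.7 + 0.4) = 0.7
  ¬R: Łukasiewicz ¬ gives 1 − 0.7 = 0.3
  ((R → P) ∧ ¬R) = min(0.7, 0.3) = 0.3
  ¬((R → P) ∧ ¬R): Łukasiewicz ¬ gives 1 − 0.3 = 0.7
  ((P → (¬P ∧ ((¬P ∨ Q) → R))) ∧ ¬((R → P) ∧ ¬R)) = min(1, 0.7) = 0.7
  Łukasiewicz value = 0.7
Difference: 0 − 0.7 = -0.70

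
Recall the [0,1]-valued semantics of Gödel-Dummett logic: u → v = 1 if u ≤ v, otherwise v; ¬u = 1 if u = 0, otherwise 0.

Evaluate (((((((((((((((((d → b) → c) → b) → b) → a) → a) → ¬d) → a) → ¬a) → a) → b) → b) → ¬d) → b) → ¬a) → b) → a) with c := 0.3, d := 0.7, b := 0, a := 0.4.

0.40

(d → b): 0.7 > 0, so result = 0
((d → b) → c): 0 ≤ 0.3, so result = 1
(((d → b) → c) → b): 1 > 0, so result = 0
((((d → b) → c) → b) → b): 0 ≤ 0, so result = 1
(((((d → b) → c) → b) → b) → a): 1 > 0.4, so result = 0.4
((((((d → b) → c) → b) → b) → a) → a): 0.4 ≤ 0.4, so result = 1
¬d: Gödel ¬ of 0.7 = 0 (operand ≠ 0)
(((((((d → b) → c) → b) → b) → a) → a) → ¬d): 1 > 0, so result = 0
((((((((d → b) → c) → b) → b) → a) → a) → ¬d) → a): 0 ≤ 0.4, so result = 1
¬a: Gödel ¬ of 0.4 = 0 (operand ≠ 0)
(((((((((d → b) → c) → b) → b) → a) → a) → ¬d) → a) → ¬a): 1 > 0, so result = 0
((((((((((d → b) → c) → b) → b) → a) → a) → ¬d) → a) → ¬a) → a): 0 ≤ 0.4, so result = 1
(((((((((((d → b) → c) → b) → b) → a) → a) → ¬d) → a) → ¬a) → a) → b): 1 > 0, so result = 0
((((((((((((d → b) → c) → b) → b) → a) → a) → ¬d) → a) → ¬a) → a) → b) → b): 0 ≤ 0, so result = 1
¬d: Gödel ¬ of 0.7 = 0 (operand ≠ 0)
(((((((((((((d → b) → c) → b) → b) → a) → a) → ¬d) → a) → ¬a) → a) → b) → b) → ¬d): 1 > 0, so result = 0
((((((((((((((d → b) → c) → b) → b) → a) → a) → ¬d) → a) → ¬a) → a) → b) → b) → ¬d) → b): 0 ≤ 0, so result = 1
¬a: Gödel ¬ of 0.4 = 0 (operand ≠ 0)
(((((((((((((((d → b) → c) → b) → b) → a) → a) → ¬d) → a) → ¬a) → a) → b) → b) → ¬d) → b) → ¬a): 1 > 0, so result = 0
((((((((((((((((d → b) → c) → b) → b) → a) → a) → ¬d) → a) → ¬a) → a) → b) → b) → ¬d) → b) → ¬a) → b): 0 ≤ 0, so result = 1
(((((((((((((((((d → b) → c) → b) → b) → a) → a) → ¬d) → a) → ¬a) → a) → b) → b) → ¬d) → b) → ¬a) → b) → a): 1 > 0.4, so result = 0.4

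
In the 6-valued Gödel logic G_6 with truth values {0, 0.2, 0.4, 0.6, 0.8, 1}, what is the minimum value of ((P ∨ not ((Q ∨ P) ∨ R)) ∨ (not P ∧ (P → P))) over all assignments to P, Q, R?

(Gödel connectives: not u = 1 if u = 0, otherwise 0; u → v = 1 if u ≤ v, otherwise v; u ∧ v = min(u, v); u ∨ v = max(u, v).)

0.20

The minimum is attained at P = 0.2, Q = 0, R = 0:
  (Q ∨ P) = max(0, 0.2) = 0.2
  ((Q ∨ P) ∨ R) = max(0.2, 0) = 0.2
  not ((Q ∨ P) ∨ R): Gödel ¬ of 0.2 = 0 (operand ≠ 0)
  (P ∨ not ((Q ∨ P) ∨ R)) = max(0.2, 0) = 0.2
  not P: Gödel ¬ of 0.2 = 0 (operand ≠ 0)
  (P → P): 0.2 ≤ 0.2, so result = 1
  (not P ∧ (P → P)) = min(0, 1) = 0
  ((P ∨ not ((Q ∨ P) ∨ R)) ∨ (not P ∧ (P → P))) = max(0.2, 0) = 0.2
Checking all 216 assignments confirms none give a value below 0.20.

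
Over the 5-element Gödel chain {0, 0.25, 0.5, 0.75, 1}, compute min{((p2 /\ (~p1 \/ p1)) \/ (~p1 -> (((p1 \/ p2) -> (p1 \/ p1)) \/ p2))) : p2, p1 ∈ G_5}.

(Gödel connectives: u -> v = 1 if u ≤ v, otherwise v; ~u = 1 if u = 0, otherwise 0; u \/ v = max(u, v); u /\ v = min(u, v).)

The minimum is attained at p2 = 0.25, p1 = 0:
  ~p1: Gödel ¬ of 0 = 1 (operand is 0)
  (~p1 \/ p1) = max(1, 0) = 1
  (p2 /\ (~p1 \/ p1)) = min(0.25, 1) = 0.25
  ~p1: Gödel ¬ of 0 = 1 (operand is 0)
  (p1 \/ p2) = max(0, 0.25) = 0.25
  (p1 \/ p1) = max(0, 0) = 0
  ((p1 \/ p2) -> (p1 \/ p1)): 0.25 > 0, so result = 0
  (((p1 \/ p2) -> (p1 \/ p1)) \/ p2) = max(0, 0.25) = 0.25
  (~p1 -> (((p1 \/ p2) -> (p1 \/ p1)) \/ p2)): 1 > 0.25, so result = 0.25
  ((p2 /\ (~p1 \/ p1)) \/ (~p1 -> (((p1 \/ p2) -> (p1 \/ p1)) \/ p2))) = max(0.25, 0.25) = 0.25
Checking all 25 assignments confirms none give a value below 0.25.

0.25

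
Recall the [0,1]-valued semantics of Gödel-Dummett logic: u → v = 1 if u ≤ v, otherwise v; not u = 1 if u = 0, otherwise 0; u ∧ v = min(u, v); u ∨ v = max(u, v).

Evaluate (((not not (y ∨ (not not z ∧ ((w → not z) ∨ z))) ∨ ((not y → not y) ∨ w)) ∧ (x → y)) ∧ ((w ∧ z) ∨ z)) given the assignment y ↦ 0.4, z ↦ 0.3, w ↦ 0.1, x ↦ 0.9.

not z: Gödel ¬ of 0.3 = 0 (operand ≠ 0)
not not z: Gödel ¬ of 0 = 1 (operand is 0)
not z: Gödel ¬ of 0.3 = 0 (operand ≠ 0)
(w → not z): 0.1 > 0, so result = 0
((w → not z) ∨ z) = max(0, 0.3) = 0.3
(not not z ∧ ((w → not z) ∨ z)) = min(1, 0.3) = 0.3
(y ∨ (not not z ∧ ((w → not z) ∨ z))) = max(0.4, 0.3) = 0.4
not (y ∨ (not not z ∧ ((w → not z) ∨ z))): Gödel ¬ of 0.4 = 0 (operand ≠ 0)
not not (y ∨ (not not z ∧ ((w → not z) ∨ z))): Gödel ¬ of 0 = 1 (operand is 0)
not y: Gödel ¬ of 0.4 = 0 (operand ≠ 0)
not y: Gödel ¬ of 0.4 = 0 (operand ≠ 0)
(not y → not y): 0 ≤ 0, so result = 1
((not y → not y) ∨ w) = max(1, 0.1) = 1
(not not (y ∨ (not not z ∧ ((w → not z) ∨ z))) ∨ ((not y → not y) ∨ w)) = max(1, 1) = 1
(x → y): 0.9 > 0.4, so result = 0.4
((not not (y ∨ (not not z ∧ ((w → not z) ∨ z))) ∨ ((not y → not y) ∨ w)) ∧ (x → y)) = min(1, 0.4) = 0.4
(w ∧ z) = min(0.1, 0.3) = 0.1
((w ∧ z) ∨ z) = max(0.1, 0.3) = 0.3
(((not not (y ∨ (not not z ∧ ((w → not z) ∨ z))) ∨ ((not y → not y) ∨ w)) ∧ (x → y)) ∧ ((w ∧ z) ∨ z)) = min(0.4, 0.3) = 0.3

0.30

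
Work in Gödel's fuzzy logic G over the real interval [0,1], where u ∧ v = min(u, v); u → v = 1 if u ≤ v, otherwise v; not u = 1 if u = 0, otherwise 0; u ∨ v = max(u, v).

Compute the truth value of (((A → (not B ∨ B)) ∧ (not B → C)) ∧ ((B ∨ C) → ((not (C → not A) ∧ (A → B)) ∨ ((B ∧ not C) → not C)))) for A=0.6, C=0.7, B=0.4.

0.40

not B: Gödel ¬ of 0.4 = 0 (operand ≠ 0)
(not B ∨ B) = max(0, 0.4) = 0.4
(A → (not B ∨ B)): 0.6 > 0.4, so result = 0.4
not B: Gödel ¬ of 0.4 = 0 (operand ≠ 0)
(not B → C): 0 ≤ 0.7, so result = 1
((A → (not B ∨ B)) ∧ (not B → C)) = min(0.4, 1) = 0.4
(B ∨ C) = max(0.4, 0.7) = 0.7
not A: Gödel ¬ of 0.6 = 0 (operand ≠ 0)
(C → not A): 0.7 > 0, so result = 0
not (C → not A): Gödel ¬ of 0 = 1 (operand is 0)
(A → B): 0.6 > 0.4, so result = 0.4
(not (C → not A) ∧ (A → B)) = min(1, 0.4) = 0.4
not C: Gödel ¬ of 0.7 = 0 (operand ≠ 0)
(B ∧ not C) = min(0.4, 0) = 0
not C: Gödel ¬ of 0.7 = 0 (operand ≠ 0)
((B ∧ not C) → not C): 0 ≤ 0, so result = 1
((not (C → not A) ∧ (A → B)) ∨ ((B ∧ not C) → not C)) = max(0.4, 1) = 1
((B ∨ C) → ((not (C → not A) ∧ (A → B)) ∨ ((B ∧ not C) → not C))): 0.7 ≤ 1, so result = 1
(((A → (not B ∨ B)) ∧ (not B → C)) ∧ ((B ∨ C) → ((not (C → not A) ∧ (A → B)) ∨ ((B ∧ not C) → not C)))) = min(0.4, 1) = 0.4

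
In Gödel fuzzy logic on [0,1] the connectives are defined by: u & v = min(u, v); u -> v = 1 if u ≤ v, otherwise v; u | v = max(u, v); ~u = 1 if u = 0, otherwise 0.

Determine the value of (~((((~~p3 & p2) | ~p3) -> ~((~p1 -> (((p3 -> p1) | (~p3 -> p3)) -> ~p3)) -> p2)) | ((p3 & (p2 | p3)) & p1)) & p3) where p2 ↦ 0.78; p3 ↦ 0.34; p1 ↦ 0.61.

0.00

~p3: Gödel ¬ of 0.34 = 0 (operand ≠ 0)
~~p3: Gödel ¬ of 0 = 1 (operand is 0)
(~~p3 & p2) = min(1, 0.78) = 0.78
~p3: Gödel ¬ of 0.34 = 0 (operand ≠ 0)
((~~p3 & p2) | ~p3) = max(0.78, 0) = 0.78
~p1: Gödel ¬ of 0.61 = 0 (operand ≠ 0)
(p3 -> p1): 0.34 ≤ 0.61, so result = 1
~p3: Gödel ¬ of 0.34 = 0 (operand ≠ 0)
(~p3 -> p3): 0 ≤ 0.34, so result = 1
((p3 -> p1) | (~p3 -> p3)) = max(1, 1) = 1
~p3: Gödel ¬ of 0.34 = 0 (operand ≠ 0)
(((p3 -> p1) | (~p3 -> p3)) -> ~p3): 1 > 0, so result = 0
(~p1 -> (((p3 -> p1) | (~p3 -> p3)) -> ~p3)): 0 ≤ 0, so result = 1
((~p1 -> (((p3 -> p1) | (~p3 -> p3)) -> ~p3)) -> p2): 1 > 0.78, so result = 0.78
~((~p1 -> (((p3 -> p1) | (~p3 -> p3)) -> ~p3)) -> p2): Gödel ¬ of 0.78 = 0 (operand ≠ 0)
(((~~p3 & p2) | ~p3) -> ~((~p1 -> (((p3 -> p1) | (~p3 -> p3)) -> ~p3)) -> p2)): 0.78 > 0, so result = 0
(p2 | p3) = max(0.78, 0.34) = 0.78
(p3 & (p2 | p3)) = min(0.34, 0.78) = 0.34
((p3 & (p2 | p3)) & p1) = min(0.34, 0.61) = 0.34
((((~~p3 & p2) | ~p3) -> ~((~p1 -> (((p3 -> p1) | (~p3 -> p3)) -> ~p3)) -> p2)) | ((p3 & (p2 | p3)) & p1)) = max(0, 0.34) = 0.34
~((((~~p3 & p2) | ~p3) -> ~((~p1 -> (((p3 -> p1) | (~p3 -> p3)) -> ~p3)) -> p2)) | ((p3 & (p2 | p3)) & p1)): Gödel ¬ of 0.34 = 0 (operand ≠ 0)
(~((((~~p3 & p2) | ~p3) -> ~((~p1 -> (((p3 -> p1) | (~p3 -> p3)) -> ~p3)) -> p2)) | ((p3 & (p2 | p3)) & p1)) & p3) = min(0, 0.34) = 0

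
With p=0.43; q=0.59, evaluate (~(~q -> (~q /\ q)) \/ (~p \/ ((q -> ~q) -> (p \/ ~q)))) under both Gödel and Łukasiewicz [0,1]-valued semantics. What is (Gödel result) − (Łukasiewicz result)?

Gödel evaluation:
  ~q: Gödel ¬ of 0.59 = 0 (operand ≠ 0)
  ~q: Gödel ¬ of 0.59 = 0 (operand ≠ 0)
  (~q /\ q) = min(0, 0.59) = 0
  (~q -> (~q /\ q)): 0 ≤ 0, so result = 1
  ~(~q -> (~q /\ q)): Gödel ¬ of 1 = 0 (operand ≠ 0)
  ~p: Gödel ¬ of 0.43 = 0 (operand ≠ 0)
  ~q: Gödel ¬ of 0.59 = 0 (operand ≠ 0)
  (q -> ~q): 0.59 > 0, so result = 0
  ~q: Gödel ¬ of 0.59 = 0 (operand ≠ 0)
  (p \/ ~q) = max(0.43, 0) = 0.43
  ((q -> ~q) -> (p \/ ~q)): 0 ≤ 0.43, so result = 1
  (~p \/ ((q -> ~q) -> (p \/ ~q))) = max(0, 1) = 1
  (~(~q -> (~q /\ q)) \/ (~p \/ ((q -> ~q) -> (p \/ ~q)))) = max(0, 1) = 1
  Gödel value = 1
Łukasiewicz evaluation:
  ~q: Łukasiewicz ¬ gives 1 − 0.59 = 0.41
  ~q: Łukasiewicz ¬ gives 1 − 0.59 = 0.41
  (~q /\ q) = min(0.41, 0.59) = 0.41
  (~q -> (~q /\ q)): min(1, 1 − 0.41 + 0.41) = 1
  ~(~q -> (~q /\ q)): Łukasiewicz ¬ gives 1 − 1 = 0
  ~p: Łukasiewicz ¬ gives 1 − 0.43 = 0.57
  ~q: Łukasiewicz ¬ gives 1 − 0.59 = 0.41
  (q -> ~q): min(1, 1 − 0.59 + 0.41) = 0.82
  ~q: Łukasiewicz ¬ gives 1 − 0.59 = 0.41
  (p \/ ~q) = max(0.43, 0.41) = 0.43
  ((q -> ~q) -> (p \/ ~q)): min(1, 1 − 0.82 + 0.43) = 0.61
  (~p \/ ((q -> ~q) -> (p \/ ~q))) = max(0.57, 0.61) = 0.61
  (~(~q -> (~q /\ q)) \/ (~p \/ ((q -> ~q) -> (p \/ ~q)))) = max(0, 0.61) = 0.61
  Łukasiewicz value = 0.61
Difference: 1 − 0.61 = 0.39

0.39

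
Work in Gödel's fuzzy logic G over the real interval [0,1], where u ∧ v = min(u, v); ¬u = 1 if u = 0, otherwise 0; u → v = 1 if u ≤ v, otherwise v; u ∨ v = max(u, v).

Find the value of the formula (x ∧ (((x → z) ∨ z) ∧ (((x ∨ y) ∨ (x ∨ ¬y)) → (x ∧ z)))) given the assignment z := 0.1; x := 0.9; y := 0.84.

0.10

(x → z): 0.9 > 0.1, so result = 0.1
((x → z) ∨ z) = max(0.1, 0.1) = 0.1
(x ∨ y) = max(0.9, 0.84) = 0.9
¬y: Gödel ¬ of 0.84 = 0 (operand ≠ 0)
(x ∨ ¬y) = max(0.9, 0) = 0.9
((x ∨ y) ∨ (x ∨ ¬y)) = max(0.9, 0.9) = 0.9
(x ∧ z) = min(0.9, 0.1) = 0.1
(((x ∨ y) ∨ (x ∨ ¬y)) → (x ∧ z)): 0.9 > 0.1, so result = 0.1
(((x → z) ∨ z) ∧ (((x ∨ y) ∨ (x ∨ ¬y)) → (x ∧ z))) = min(0.1, 0.1) = 0.1
(x ∧ (((x → z) ∨ z) ∧ (((x ∨ y) ∨ (x ∨ ¬y)) → (x ∧ z)))) = min(0.9, 0.1) = 0.1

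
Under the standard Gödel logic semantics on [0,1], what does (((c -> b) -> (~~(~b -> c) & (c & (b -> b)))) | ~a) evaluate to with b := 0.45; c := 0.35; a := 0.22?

0.35

(c -> b): 0.35 ≤ 0.45, so result = 1
~b: Gödel ¬ of 0.45 = 0 (operand ≠ 0)
(~b -> c): 0 ≤ 0.35, so result = 1
~(~b -> c): Gödel ¬ of 1 = 0 (operand ≠ 0)
~~(~b -> c): Gödel ¬ of 0 = 1 (operand is 0)
(b -> b): 0.45 ≤ 0.45, so result = 1
(c & (b -> b)) = min(0.35, 1) = 0.35
(~~(~b -> c) & (c & (b -> b))) = min(1, 0.35) = 0.35
((c -> b) -> (~~(~b -> c) & (c & (b -> b)))): 1 > 0.35, so result = 0.35
~a: Gödel ¬ of 0.22 = 0 (operand ≠ 0)
(((c -> b) -> (~~(~b -> c) & (c & (b -> b)))) | ~a) = max(0.35, 0) = 0.35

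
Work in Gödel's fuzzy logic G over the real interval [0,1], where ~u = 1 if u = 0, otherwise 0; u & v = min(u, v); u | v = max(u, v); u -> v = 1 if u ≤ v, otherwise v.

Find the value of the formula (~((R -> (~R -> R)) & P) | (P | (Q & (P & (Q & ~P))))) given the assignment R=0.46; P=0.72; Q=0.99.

~R: Gödel ¬ of 0.46 = 0 (operand ≠ 0)
(~R -> R): 0 ≤ 0.46, so result = 1
(R -> (~R -> R)): 0.46 ≤ 1, so result = 1
((R -> (~R -> R)) & P) = min(1, 0.72) = 0.72
~((R -> (~R -> R)) & P): Gödel ¬ of 0.72 = 0 (operand ≠ 0)
~P: Gödel ¬ of 0.72 = 0 (operand ≠ 0)
(Q & ~P) = min(0.99, 0) = 0
(P & (Q & ~P)) = min(0.72, 0) = 0
(Q & (P & (Q & ~P))) = min(0.99, 0) = 0
(P | (Q & (P & (Q & ~P)))) = max(0.72, 0) = 0.72
(~((R -> (~R -> R)) & P) | (P | (Q & (P & (Q & ~P))))) = max(0, 0.72) = 0.72

0.72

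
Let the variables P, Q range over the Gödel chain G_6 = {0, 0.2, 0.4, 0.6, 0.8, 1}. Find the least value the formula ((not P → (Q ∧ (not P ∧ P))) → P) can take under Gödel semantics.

0.20

The minimum is attained at P = 0.2, Q = 0:
  not P: Gödel ¬ of 0.2 = 0 (operand ≠ 0)
  not P: Gödel ¬ of 0.2 = 0 (operand ≠ 0)
  (not P ∧ P) = min(0, 0.2) = 0
  (Q ∧ (not P ∧ P)) = min(0, 0) = 0
  (not P → (Q ∧ (not P ∧ P))): 0 ≤ 0, so result = 1
  ((not P → (Q ∧ (not P ∧ P))) → P): 1 > 0.2, so result = 0.2
Checking all 36 assignments confirms none give a value below 0.20.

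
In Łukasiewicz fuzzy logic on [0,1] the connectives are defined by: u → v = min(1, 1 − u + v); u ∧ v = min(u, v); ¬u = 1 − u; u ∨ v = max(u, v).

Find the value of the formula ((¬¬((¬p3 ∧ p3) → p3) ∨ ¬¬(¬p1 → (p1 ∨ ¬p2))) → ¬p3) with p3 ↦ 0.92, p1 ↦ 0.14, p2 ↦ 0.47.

0.08

¬p3: Łukasiewicz ¬ gives 1 − 0.92 = 0.08
(¬p3 ∧ p3) = min(0.08, 0.92) = 0.08
((¬p3 ∧ p3) → p3): min(1, 1 − 0.08 + 0.92) = 1
¬((¬p3 ∧ p3) → p3): Łukasiewicz ¬ gives 1 − 1 = 0
¬¬((¬p3 ∧ p3) → p3): Łukasiewicz ¬ gives 1 − 0 = 1
¬p1: Łukasiewicz ¬ gives 1 − 0.14 = 0.86
¬p2: Łukasiewicz ¬ gives 1 − 0.47 = 0.53
(p1 ∨ ¬p2) = max(0.14, 0.53) = 0.53
(¬p1 → (p1 ∨ ¬p2)): min(1, 1 − 0.86 + 0.53) = 0.67
¬(¬p1 → (p1 ∨ ¬p2)): Łukasiewicz ¬ gives 1 − 0.67 = 0.33
¬¬(¬p1 → (p1 ∨ ¬p2)): Łukasiewicz ¬ gives 1 − 0.33 = 0.67
(¬¬((¬p3 ∧ p3) → p3) ∨ ¬¬(¬p1 → (p1 ∨ ¬p2))) = max(1, 0.67) = 1
¬p3: Łukasiewicz ¬ gives 1 − 0.92 = 0.08
((¬¬((¬p3 ∧ p3) → p3) ∨ ¬¬(¬p1 → (p1 ∨ ¬p2))) → ¬p3): min(1, 1 − 1 + 0.08) = 0.08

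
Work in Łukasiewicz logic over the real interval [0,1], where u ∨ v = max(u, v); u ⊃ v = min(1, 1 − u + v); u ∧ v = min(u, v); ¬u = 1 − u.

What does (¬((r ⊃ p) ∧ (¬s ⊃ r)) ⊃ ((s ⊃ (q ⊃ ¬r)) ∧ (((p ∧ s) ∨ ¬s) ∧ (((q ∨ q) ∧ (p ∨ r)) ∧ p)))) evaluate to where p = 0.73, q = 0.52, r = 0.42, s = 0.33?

(r ⊃ p): min(1, 1 − 0.42 + 0.73) = 1
¬s: Łukasiewicz ¬ gives 1 − 0.33 = 0.67
(¬s ⊃ r): min(1, 1 − 0.67 + 0.42) = 0.75
((r ⊃ p) ∧ (¬s ⊃ r)) = min(1, 0.75) = 0.75
¬((r ⊃ p) ∧ (¬s ⊃ r)): Łukasiewicz ¬ gives 1 − 0.75 = 0.25
¬r: Łukasiewicz ¬ gives 1 − 0.42 = 0.58
(q ⊃ ¬r): min(1, 1 − 0.52 + 0.58) = 1
(s ⊃ (q ⊃ ¬r)): min(1, 1 − 0.33 + 1) = 1
(p ∧ s) = min(0.73, 0.33) = 0.33
¬s: Łukasiewicz ¬ gives 1 − 0.33 = 0.67
((p ∧ s) ∨ ¬s) = max(0.33, 0.67) = 0.67
(q ∨ q) = max(0.52, 0.52) = 0.52
(p ∨ r) = max(0.73, 0.42) = 0.73
((q ∨ q) ∧ (p ∨ r)) = min(0.52, 0.73) = 0.52
(((q ∨ q) ∧ (p ∨ r)) ∧ p) = min(0.52, 0.73) = 0.52
(((p ∧ s) ∨ ¬s) ∧ (((q ∨ q) ∧ (p ∨ r)) ∧ p)) = min(0.67, 0.52) = 0.52
((s ⊃ (q ⊃ ¬r)) ∧ (((p ∧ s) ∨ ¬s) ∧ (((q ∨ q) ∧ (p ∨ r)) ∧ p))) = min(1, 0.52) = 0.52
(¬((r ⊃ p) ∧ (¬s ⊃ r)) ⊃ ((s ⊃ (q ⊃ ¬r)) ∧ (((p ∧ s) ∨ ¬s) ∧ (((q ∨ q) ∧ (p ∨ r)) ∧ p)))): min(1, 1 − 0.25 + 0.52) = 1

1.00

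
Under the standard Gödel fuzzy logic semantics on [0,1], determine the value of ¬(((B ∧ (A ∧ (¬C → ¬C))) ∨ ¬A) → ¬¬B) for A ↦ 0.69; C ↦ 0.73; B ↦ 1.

¬C: Gödel ¬ of 0.73 = 0 (operand ≠ 0)
¬C: Gödel ¬ of 0.73 = 0 (operand ≠ 0)
(¬C → ¬C): 0 ≤ 0, so result = 1
(A ∧ (¬C → ¬C)) = min(0.69, 1) = 0.69
(B ∧ (A ∧ (¬C → ¬C))) = min(1, 0.69) = 0.69
¬A: Gödel ¬ of 0.69 = 0 (operand ≠ 0)
((B ∧ (A ∧ (¬C → ¬C))) ∨ ¬A) = max(0.69, 0) = 0.69
¬B: Gödel ¬ of 1 = 0 (operand ≠ 0)
¬¬B: Gödel ¬ of 0 = 1 (operand is 0)
(((B ∧ (A ∧ (¬C → ¬C))) ∨ ¬A) → ¬¬B): 0.69 ≤ 1, so result = 1
¬(((B ∧ (A ∧ (¬C → ¬C))) ∨ ¬A) → ¬¬B): Gödel ¬ of 1 = 0 (operand ≠ 0)

0.00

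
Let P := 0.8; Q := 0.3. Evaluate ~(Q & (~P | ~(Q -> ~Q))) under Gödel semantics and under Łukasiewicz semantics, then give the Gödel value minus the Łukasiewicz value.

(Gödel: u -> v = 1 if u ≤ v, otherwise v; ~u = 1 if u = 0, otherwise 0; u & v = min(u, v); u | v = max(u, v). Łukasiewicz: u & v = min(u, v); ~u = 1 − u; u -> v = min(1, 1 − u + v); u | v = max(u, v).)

-0.80

Gödel evaluation:
  ~P: Gödel ¬ of 0.8 = 0 (operand ≠ 0)
  ~Q: Gödel ¬ of 0.3 = 0 (operand ≠ 0)
  (Q -> ~Q): 0.3 > 0, so result = 0
  ~(Q -> ~Q): Gödel ¬ of 0 = 1 (operand is 0)
  (~P | ~(Q -> ~Q)) = max(0, 1) = 1
  (Q & (~P | ~(Q -> ~Q))) = min(0.3, 1) = 0.3
  ~(Q & (~P | ~(Q -> ~Q))): Gödel ¬ of 0.3 = 0 (operand ≠ 0)
  Gödel value = 0
Łukasiewicz evaluation:
  ~P: Łukasiewicz ¬ gives 1 − 0.8 = 0.2
  ~Q: Łukasiewicz ¬ gives 1 − 0.3 = 0.7
  (Q -> ~Q): min(1, 1 − 0.3 + 0.7) = 1
  ~(Q -> ~Q): Łukasiewicz ¬ gives 1 − 1 = 0
  (~P | ~(Q -> ~Q)) = max(0.2, 0) = 0.2
  (Q & (~P | ~(Q -> ~Q))) = min(0.3, 0.2) = 0.2
  ~(Q & (~P | ~(Q -> ~Q))): Łukasiewicz ¬ gives 1 − 0.2 = 0.8
  Łukasiewicz value = 0.8
Difference: 0 − 0.8 = -0.80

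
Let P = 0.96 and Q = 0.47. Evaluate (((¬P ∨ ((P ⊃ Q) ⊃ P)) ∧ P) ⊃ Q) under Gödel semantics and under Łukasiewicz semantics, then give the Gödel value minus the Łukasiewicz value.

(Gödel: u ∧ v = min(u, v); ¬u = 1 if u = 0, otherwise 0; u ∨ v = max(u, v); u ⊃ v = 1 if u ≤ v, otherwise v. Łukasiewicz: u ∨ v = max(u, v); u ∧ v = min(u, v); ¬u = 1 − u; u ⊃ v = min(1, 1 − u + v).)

Gödel evaluation:
  ¬P: Gödel ¬ of 0.96 = 0 (operand ≠ 0)
  (P ⊃ Q): 0.96 > 0.47, so result = 0.47
  ((P ⊃ Q) ⊃ P): 0.47 ≤ 0.96, so result = 1
  (¬P ∨ ((P ⊃ Q) ⊃ P)) = max(0, 1) = 1
  ((¬P ∨ ((P ⊃ Q) ⊃ P)) ∧ P) = min(1, 0.96) = 0.96
  (((¬P ∨ ((P ⊃ Q) ⊃ P)) ∧ P) ⊃ Q): 0.96 > 0.47, so result = 0.47
  Gödel value = 0.47
Łukasiewicz evaluation:
  ¬P: Łukasiewicz ¬ gives 1 − 0.96 = 0.04
  (P ⊃ Q): min(1, 1 − 0.96 + 0.47) = 0.51
  ((P ⊃ Q) ⊃ P): min(1, 1 − 0.51 + 0.96) = 1
  (¬P ∨ ((P ⊃ Q) ⊃ P)) = max(0.04, 1) = 1
  ((¬P ∨ ((P ⊃ Q) ⊃ P)) ∧ P) = min(1, 0.96) = 0.96
  (((¬P ∨ ((P ⊃ Q) ⊃ P)) ∧ P) ⊃ Q): min(1, 1 − 0.96 + 0.47) = 0.51
  Łukasiewicz value = 0.51
Difference: 0.47 − 0.51 = -0.04

-0.04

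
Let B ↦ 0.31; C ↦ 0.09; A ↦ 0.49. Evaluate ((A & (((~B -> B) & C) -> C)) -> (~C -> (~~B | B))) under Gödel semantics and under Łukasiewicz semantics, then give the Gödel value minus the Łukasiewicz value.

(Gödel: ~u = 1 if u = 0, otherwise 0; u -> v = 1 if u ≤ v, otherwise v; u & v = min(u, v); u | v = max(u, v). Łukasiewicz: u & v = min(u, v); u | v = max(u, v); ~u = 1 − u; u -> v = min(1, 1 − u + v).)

Gödel evaluation:
  ~B: Gödel ¬ of 0.31 = 0 (operand ≠ 0)
  (~B -> B): 0 ≤ 0.31, so result = 1
  ((~B -> B) & C) = min(1, 0.09) = 0.09
  (((~B -> B) & C) -> C): 0.09 ≤ 0.09, so result = 1
  (A & (((~B -> B) & C) -> C)) = min(0.49, 1) = 0.49
  ~C: Gödel ¬ of 0.09 = 0 (operand ≠ 0)
  ~B: Gödel ¬ of 0.31 = 0 (operand ≠ 0)
  ~~B: Gödel ¬ of 0 = 1 (operand is 0)
  (~~B | B) = max(1, 0.31) = 1
  (~C -> (~~B | B)): 0 ≤ 1, so result = 1
  ((A & (((~B -> B) & C) -> C)) -> (~C -> (~~B | B))): 0.49 ≤ 1, so result = 1
  Gödel value = 1
Łukasiewicz evaluation:
  ~B: Łukasiewicz ¬ gives 1 − 0.31 = 0.69
  (~B -> B): min(1, 1 − 0.69 + 0.31) = 0.62
  ((~B -> B) & C) = min(0.62, 0.09) = 0.09
  (((~B -> B) & C) -> C): min(1, 1 − 0.09 + 0.09) = 1
  (A & (((~B -> B) & C) -> C)) = min(0.49, 1) = 0.49
  ~C: Łukasiewicz ¬ gives 1 − 0.09 = 0.91
  ~B: Łukasiewicz ¬ gives 1 − 0.31 = 0.69
  ~~B: Łukasiewicz ¬ gives 1 − 0.69 = 0.31
  (~~B | B) = max(0.31, 0.31) = 0.31
  (~C -> (~~B | B)): min(1, 1 − 0.91 + 0.31) = 0.4
  ((A & (((~B -> B) & C) -> C)) -> (~C -> (~~B | B))): min(1, 1 − 0.49 + 0.4) = 0.91
  Łukasiewicz value = 0.91
Difference: 1 − 0.91 = 0.09

0.09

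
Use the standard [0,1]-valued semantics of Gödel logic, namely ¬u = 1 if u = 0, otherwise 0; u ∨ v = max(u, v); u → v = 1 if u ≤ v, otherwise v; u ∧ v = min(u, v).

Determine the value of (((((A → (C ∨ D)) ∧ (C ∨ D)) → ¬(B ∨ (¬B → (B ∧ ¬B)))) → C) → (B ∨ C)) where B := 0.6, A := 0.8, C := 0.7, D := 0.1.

(C ∨ D) = max(0.7, 0.1) = 0.7
(A → (C ∨ D)): 0.8 > 0.7, so result = 0.7
(C ∨ D) = max(0.7, 0.1) = 0.7
((A → (C ∨ D)) ∧ (C ∨ D)) = min(0.7, 0.7) = 0.7
¬B: Gödel ¬ of 0.6 = 0 (operand ≠ 0)
¬B: Gödel ¬ of 0.6 = 0 (operand ≠ 0)
(B ∧ ¬B) = min(0.6, 0) = 0
(¬B → (B ∧ ¬B)): 0 ≤ 0, so result = 1
(B ∨ (¬B → (B ∧ ¬B))) = max(0.6, 1) = 1
¬(B ∨ (¬B → (B ∧ ¬B))): Gödel ¬ of 1 = 0 (operand ≠ 0)
(((A → (C ∨ D)) ∧ (C ∨ D)) → ¬(B ∨ (¬B → (B ∧ ¬B)))): 0.7 > 0, so result = 0
((((A → (C ∨ D)) ∧ (C ∨ D)) → ¬(B ∨ (¬B → (B ∧ ¬B)))) → C): 0 ≤ 0.7, so result = 1
(B ∨ C) = max(0.6, 0.7) = 0.7
(((((A → (C ∨ D)) ∧ (C ∨ D)) → ¬(B ∨ (¬B → (B ∧ ¬B)))) → C) → (B ∨ C)): 1 > 0.7, so result = 0.7

0.70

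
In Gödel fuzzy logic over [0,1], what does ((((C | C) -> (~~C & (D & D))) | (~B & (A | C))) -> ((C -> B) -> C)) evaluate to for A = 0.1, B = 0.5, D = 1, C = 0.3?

0.30

(C | C) = max(0.3, 0.3) = 0.3
~C: Gödel ¬ of 0.3 = 0 (operand ≠ 0)
~~C: Gödel ¬ of 0 = 1 (operand is 0)
(D & D) = min(1, 1) = 1
(~~C & (D & D)) = min(1, 1) = 1
((C | C) -> (~~C & (D & D))): 0.3 ≤ 1, so result = 1
~B: Gödel ¬ of 0.5 = 0 (operand ≠ 0)
(A | C) = max(0.1, 0.3) = 0.3
(~B & (A | C)) = min(0, 0.3) = 0
(((C | C) -> (~~C & (D & D))) | (~B & (A | C))) = max(1, 0) = 1
(C -> B): 0.3 ≤ 0.5, so result = 1
((C -> B) -> C): 1 > 0.3, so result = 0.3
((((C | C) -> (~~C & (D & D))) | (~B & (A | C))) -> ((C -> B) -> C)): 1 > 0.3, so result = 0.3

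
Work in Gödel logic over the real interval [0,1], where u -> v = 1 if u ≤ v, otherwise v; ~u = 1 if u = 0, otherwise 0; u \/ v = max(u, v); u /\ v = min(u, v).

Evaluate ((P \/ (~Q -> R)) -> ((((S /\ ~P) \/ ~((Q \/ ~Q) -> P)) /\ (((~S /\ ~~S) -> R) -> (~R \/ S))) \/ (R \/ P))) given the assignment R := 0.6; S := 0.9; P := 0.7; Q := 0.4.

~Q: Gödel ¬ of 0.4 = 0 (operand ≠ 0)
(~Q -> R): 0 ≤ 0.6, so result = 1
(P \/ (~Q -> R)) = max(0.7, 1) = 1
~P: Gödel ¬ of 0.7 = 0 (operand ≠ 0)
(S /\ ~P) = min(0.9, 0) = 0
~Q: Gödel ¬ of 0.4 = 0 (operand ≠ 0)
(Q \/ ~Q) = max(0.4, 0) = 0.4
((Q \/ ~Q) -> P): 0.4 ≤ 0.7, so result = 1
~((Q \/ ~Q) -> P): Gödel ¬ of 1 = 0 (operand ≠ 0)
((S /\ ~P) \/ ~((Q \/ ~Q) -> P)) = max(0, 0) = 0
~S: Gödel ¬ of 0.9 = 0 (operand ≠ 0)
~S: Gödel ¬ of 0.9 = 0 (operand ≠ 0)
~~S: Gödel ¬ of 0 = 1 (operand is 0)
(~S /\ ~~S) = min(0, 1) = 0
((~S /\ ~~S) -> R): 0 ≤ 0.6, so result = 1
~R: Gödel ¬ of 0.6 = 0 (operand ≠ 0)
(~R \/ S) = max(0, 0.9) = 0.9
(((~S /\ ~~S) -> R) -> (~R \/ S)): 1 > 0.9, so result = 0.9
(((S /\ ~P) \/ ~((Q \/ ~Q) -> P)) /\ (((~S /\ ~~S) -> R) -> (~R \/ S))) = min(0, 0.9) = 0
(R \/ P) = max(0.6, 0.7) = 0.7
((((S /\ ~P) \/ ~((Q \/ ~Q) -> P)) /\ (((~S /\ ~~S) -> R) -> (~R \/ S))) \/ (R \/ P)) = max(0, 0.7) = 0.7
((P \/ (~Q -> R)) -> ((((S /\ ~P) \/ ~((Q \/ ~Q) -> P)) /\ (((~S /\ ~~S) -> R) -> (~R \/ S))) \/ (R \/ P))): 1 > 0.7, so result = 0.7

0.70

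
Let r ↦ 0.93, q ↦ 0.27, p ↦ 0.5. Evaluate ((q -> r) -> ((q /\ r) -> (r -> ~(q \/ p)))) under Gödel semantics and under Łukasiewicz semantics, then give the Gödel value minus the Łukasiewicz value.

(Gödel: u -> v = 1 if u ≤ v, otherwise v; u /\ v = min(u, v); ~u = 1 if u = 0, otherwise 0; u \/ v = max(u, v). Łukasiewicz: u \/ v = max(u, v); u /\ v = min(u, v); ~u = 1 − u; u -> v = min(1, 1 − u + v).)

-1.00

Gödel evaluation:
  (q -> r): 0.27 ≤ 0.93, so result = 1
  (q /\ r) = min(0.27, 0.93) = 0.27
  (q \/ p) = max(0.27, 0.5) = 0.5
  ~(q \/ p): Gödel ¬ of 0.5 = 0 (operand ≠ 0)
  (r -> ~(q \/ p)): 0.93 > 0, so result = 0
  ((q /\ r) -> (r -> ~(q \/ p))): 0.27 > 0, so result = 0
  ((q -> r) -> ((q /\ r) -> (r -> ~(q \/ p)))): 1 > 0, so result = 0
  Gödel value = 0
Łukasiewicz evaluation:
  (q -> r): min(1, 1 − 0.27 + 0.93) = 1
  (q /\ r) = min(0.27, 0.93) = 0.27
  (q \/ p) = max(0.27, 0.5) = 0.5
  ~(q \/ p): Łukasiewicz ¬ gives 1 − 0.5 = 0.5
  (r -> ~(q \/ p)): min(1, 1 − 0.93 + 0.5) = 0.57
  ((q /\ r) -> (r -> ~(q \/ p))): min(1, 1 − 0.27 + 0.57) = 1
  ((q -> r) -> ((q /\ r) -> (r -> ~(q \/ p)))): min(1, 1 − 1 + 1) = 1
  Łukasiewicz value = 1
Difference: 0 − 1 = -1.00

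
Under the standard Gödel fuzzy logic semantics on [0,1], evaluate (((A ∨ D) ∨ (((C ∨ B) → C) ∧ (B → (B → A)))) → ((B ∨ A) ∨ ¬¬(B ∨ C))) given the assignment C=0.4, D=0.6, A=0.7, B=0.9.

(A ∨ D) = max(0.7, 0.6) = 0.7
(C ∨ B) = max(0.4, 0.9) = 0.9
((C ∨ B) → C): 0.9 > 0.4, so result = 0.4
(B → A): 0.9 > 0.7, so result = 0.7
(B → (B → A)): 0.9 > 0.7, so result = 0.7
(((C ∨ B) → C) ∧ (B → (B → A))) = min(0.4, 0.7) = 0.4
((A ∨ D) ∨ (((C ∨ B) → C) ∧ (B → (B → A)))) = max(0.7, 0.4) = 0.7
(B ∨ A) = max(0.9, 0.7) = 0.9
(B ∨ C) = max(0.9, 0.4) = 0.9
¬(B ∨ C): Gödel ¬ of 0.9 = 0 (operand ≠ 0)
¬¬(B ∨ C): Gödel ¬ of 0 = 1 (operand is 0)
((B ∨ A) ∨ ¬¬(B ∨ C)) = max(0.9, 1) = 1
(((A ∨ D) ∨ (((C ∨ B) → C) ∧ (B → (B → A)))) → ((B ∨ A) ∨ ¬¬(B ∨ C))): 0.7 ≤ 1, so result = 1

1.00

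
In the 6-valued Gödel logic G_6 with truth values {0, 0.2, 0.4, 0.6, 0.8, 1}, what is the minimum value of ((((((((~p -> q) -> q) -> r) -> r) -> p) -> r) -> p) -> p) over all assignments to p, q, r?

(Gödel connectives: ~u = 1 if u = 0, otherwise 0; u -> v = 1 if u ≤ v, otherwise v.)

The minimum is attained at p = 0.2, q = 0, r = 0:
  ~p: Gödel ¬ of 0.2 = 0 (operand ≠ 0)
  (~p -> q): 0 ≤ 0, so result = 1
  ((~p -> q) -> q): 1 > 0, so result = 0
  (((~p -> q) -> q) -> r): 0 ≤ 0, so result = 1
  ((((~p -> q) -> q) -> r) -> r): 1 > 0, so result = 0
  (((((~p -> q) -> q) -> r) -> r) -> p): 0 ≤ 0.2, so result = 1
  ((((((~p -> q) -> q) -> r) -> r) -> p) -> r): 1 > 0, so result = 0
  (((((((~p -> q) -> q) -> r) -> r) -> p) -> r) -> p): 0 ≤ 0.2, so result = 1
  ((((((((~p -> q) -> q) -> r) -> r) -> p) -> r) -> p) -> p): 1 > 0.2, so result = 0.2
Checking all 216 assignments confirms none give a value below 0.20.

0.20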